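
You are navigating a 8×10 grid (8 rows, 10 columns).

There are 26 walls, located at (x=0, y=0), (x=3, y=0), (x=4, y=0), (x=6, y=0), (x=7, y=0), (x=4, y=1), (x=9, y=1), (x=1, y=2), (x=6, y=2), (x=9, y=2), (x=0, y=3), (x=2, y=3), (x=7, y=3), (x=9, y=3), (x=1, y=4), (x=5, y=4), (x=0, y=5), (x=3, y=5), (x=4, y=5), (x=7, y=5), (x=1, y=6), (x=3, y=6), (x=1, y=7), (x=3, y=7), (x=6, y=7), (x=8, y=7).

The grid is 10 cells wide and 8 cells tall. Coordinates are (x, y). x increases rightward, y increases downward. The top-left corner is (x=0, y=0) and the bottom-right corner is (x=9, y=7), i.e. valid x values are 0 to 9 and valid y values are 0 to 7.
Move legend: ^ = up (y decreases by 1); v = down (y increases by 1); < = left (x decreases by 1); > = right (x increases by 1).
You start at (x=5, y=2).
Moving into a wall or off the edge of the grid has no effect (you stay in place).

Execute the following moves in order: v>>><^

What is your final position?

Start: (x=5, y=2)
  v (down): (x=5, y=2) -> (x=5, y=3)
  > (right): (x=5, y=3) -> (x=6, y=3)
  > (right): blocked, stay at (x=6, y=3)
  > (right): blocked, stay at (x=6, y=3)
  < (left): (x=6, y=3) -> (x=5, y=3)
  ^ (up): (x=5, y=3) -> (x=5, y=2)
Final: (x=5, y=2)

Answer: Final position: (x=5, y=2)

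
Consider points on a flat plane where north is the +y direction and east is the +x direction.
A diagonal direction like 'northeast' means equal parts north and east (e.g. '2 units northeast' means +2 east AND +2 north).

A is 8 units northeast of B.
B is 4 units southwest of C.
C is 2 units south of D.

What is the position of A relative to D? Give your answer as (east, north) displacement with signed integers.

Place D at the origin (east=0, north=0).
  C is 2 units south of D: delta (east=+0, north=-2); C at (east=0, north=-2).
  B is 4 units southwest of C: delta (east=-4, north=-4); B at (east=-4, north=-6).
  A is 8 units northeast of B: delta (east=+8, north=+8); A at (east=4, north=2).
Therefore A relative to D: (east=4, north=2).

Answer: A is at (east=4, north=2) relative to D.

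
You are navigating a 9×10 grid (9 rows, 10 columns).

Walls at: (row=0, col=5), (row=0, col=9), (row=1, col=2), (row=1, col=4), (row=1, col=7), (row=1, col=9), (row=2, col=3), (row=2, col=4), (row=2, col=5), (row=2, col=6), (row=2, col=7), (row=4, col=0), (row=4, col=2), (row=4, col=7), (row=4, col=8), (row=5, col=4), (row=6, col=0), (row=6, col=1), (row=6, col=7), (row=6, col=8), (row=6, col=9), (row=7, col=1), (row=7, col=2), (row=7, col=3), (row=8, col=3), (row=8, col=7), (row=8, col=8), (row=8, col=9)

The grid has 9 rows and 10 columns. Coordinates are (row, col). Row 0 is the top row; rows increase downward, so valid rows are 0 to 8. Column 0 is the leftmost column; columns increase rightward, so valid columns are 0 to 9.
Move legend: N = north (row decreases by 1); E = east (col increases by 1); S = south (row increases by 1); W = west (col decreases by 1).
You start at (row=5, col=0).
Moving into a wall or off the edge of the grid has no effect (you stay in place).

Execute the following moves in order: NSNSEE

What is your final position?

Answer: Final position: (row=5, col=2)

Derivation:
Start: (row=5, col=0)
  N (north): blocked, stay at (row=5, col=0)
  S (south): blocked, stay at (row=5, col=0)
  N (north): blocked, stay at (row=5, col=0)
  S (south): blocked, stay at (row=5, col=0)
  E (east): (row=5, col=0) -> (row=5, col=1)
  E (east): (row=5, col=1) -> (row=5, col=2)
Final: (row=5, col=2)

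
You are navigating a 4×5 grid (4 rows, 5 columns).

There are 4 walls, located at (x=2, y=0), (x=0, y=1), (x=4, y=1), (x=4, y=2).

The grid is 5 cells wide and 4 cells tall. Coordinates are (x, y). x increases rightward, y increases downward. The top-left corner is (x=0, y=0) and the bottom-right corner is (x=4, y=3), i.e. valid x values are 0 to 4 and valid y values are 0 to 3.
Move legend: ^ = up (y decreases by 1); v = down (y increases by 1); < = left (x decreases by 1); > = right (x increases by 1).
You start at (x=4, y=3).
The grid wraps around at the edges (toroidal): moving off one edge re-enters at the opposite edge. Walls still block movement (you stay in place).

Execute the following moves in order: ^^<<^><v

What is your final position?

Start: (x=4, y=3)
  ^ (up): blocked, stay at (x=4, y=3)
  ^ (up): blocked, stay at (x=4, y=3)
  < (left): (x=4, y=3) -> (x=3, y=3)
  < (left): (x=3, y=3) -> (x=2, y=3)
  ^ (up): (x=2, y=3) -> (x=2, y=2)
  > (right): (x=2, y=2) -> (x=3, y=2)
  < (left): (x=3, y=2) -> (x=2, y=2)
  v (down): (x=2, y=2) -> (x=2, y=3)
Final: (x=2, y=3)

Answer: Final position: (x=2, y=3)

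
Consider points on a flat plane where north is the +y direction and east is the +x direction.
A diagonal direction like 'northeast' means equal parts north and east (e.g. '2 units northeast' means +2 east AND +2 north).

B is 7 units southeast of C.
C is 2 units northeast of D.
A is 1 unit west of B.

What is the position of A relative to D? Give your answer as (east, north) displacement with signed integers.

Place D at the origin (east=0, north=0).
  C is 2 units northeast of D: delta (east=+2, north=+2); C at (east=2, north=2).
  B is 7 units southeast of C: delta (east=+7, north=-7); B at (east=9, north=-5).
  A is 1 unit west of B: delta (east=-1, north=+0); A at (east=8, north=-5).
Therefore A relative to D: (east=8, north=-5).

Answer: A is at (east=8, north=-5) relative to D.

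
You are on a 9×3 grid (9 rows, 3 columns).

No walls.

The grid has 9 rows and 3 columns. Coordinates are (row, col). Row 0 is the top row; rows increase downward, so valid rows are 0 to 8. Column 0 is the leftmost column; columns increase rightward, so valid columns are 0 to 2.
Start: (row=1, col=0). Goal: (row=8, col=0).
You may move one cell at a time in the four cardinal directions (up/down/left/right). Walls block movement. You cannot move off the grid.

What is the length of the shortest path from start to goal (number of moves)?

BFS from (row=1, col=0) until reaching (row=8, col=0):
  Distance 0: (row=1, col=0)
  Distance 1: (row=0, col=0), (row=1, col=1), (row=2, col=0)
  Distance 2: (row=0, col=1), (row=1, col=2), (row=2, col=1), (row=3, col=0)
  Distance 3: (row=0, col=2), (row=2, col=2), (row=3, col=1), (row=4, col=0)
  Distance 4: (row=3, col=2), (row=4, col=1), (row=5, col=0)
  Distance 5: (row=4, col=2), (row=5, col=1), (row=6, col=0)
  Distance 6: (row=5, col=2), (row=6, col=1), (row=7, col=0)
  Distance 7: (row=6, col=2), (row=7, col=1), (row=8, col=0)  <- goal reached here
One shortest path (7 moves): (row=1, col=0) -> (row=2, col=0) -> (row=3, col=0) -> (row=4, col=0) -> (row=5, col=0) -> (row=6, col=0) -> (row=7, col=0) -> (row=8, col=0)

Answer: Shortest path length: 7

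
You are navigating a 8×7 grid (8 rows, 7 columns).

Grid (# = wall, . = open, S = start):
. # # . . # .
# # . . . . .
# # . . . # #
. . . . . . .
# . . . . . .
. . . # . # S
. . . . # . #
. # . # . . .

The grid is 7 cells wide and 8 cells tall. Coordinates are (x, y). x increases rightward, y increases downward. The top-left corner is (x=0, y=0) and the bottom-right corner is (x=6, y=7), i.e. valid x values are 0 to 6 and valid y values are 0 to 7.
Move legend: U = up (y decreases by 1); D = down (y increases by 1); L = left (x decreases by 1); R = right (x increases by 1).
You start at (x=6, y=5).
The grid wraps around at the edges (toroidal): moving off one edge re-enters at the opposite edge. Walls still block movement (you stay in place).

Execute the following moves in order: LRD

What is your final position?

Answer: Final position: (x=0, y=6)

Derivation:
Start: (x=6, y=5)
  L (left): blocked, stay at (x=6, y=5)
  R (right): (x=6, y=5) -> (x=0, y=5)
  D (down): (x=0, y=5) -> (x=0, y=6)
Final: (x=0, y=6)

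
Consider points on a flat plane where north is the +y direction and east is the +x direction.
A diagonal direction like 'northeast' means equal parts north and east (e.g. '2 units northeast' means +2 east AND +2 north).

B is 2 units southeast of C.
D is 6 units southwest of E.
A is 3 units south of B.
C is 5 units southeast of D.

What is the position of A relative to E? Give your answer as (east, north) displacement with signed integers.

Answer: A is at (east=1, north=-16) relative to E.

Derivation:
Place E at the origin (east=0, north=0).
  D is 6 units southwest of E: delta (east=-6, north=-6); D at (east=-6, north=-6).
  C is 5 units southeast of D: delta (east=+5, north=-5); C at (east=-1, north=-11).
  B is 2 units southeast of C: delta (east=+2, north=-2); B at (east=1, north=-13).
  A is 3 units south of B: delta (east=+0, north=-3); A at (east=1, north=-16).
Therefore A relative to E: (east=1, north=-16).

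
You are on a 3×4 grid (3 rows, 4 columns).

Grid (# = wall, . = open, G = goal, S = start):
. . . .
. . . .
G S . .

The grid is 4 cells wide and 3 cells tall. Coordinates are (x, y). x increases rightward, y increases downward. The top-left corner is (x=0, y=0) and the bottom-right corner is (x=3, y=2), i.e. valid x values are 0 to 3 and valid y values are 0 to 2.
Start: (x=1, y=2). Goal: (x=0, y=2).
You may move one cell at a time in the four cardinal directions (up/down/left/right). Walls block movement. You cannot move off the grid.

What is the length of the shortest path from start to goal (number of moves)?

BFS from (x=1, y=2) until reaching (x=0, y=2):
  Distance 0: (x=1, y=2)
  Distance 1: (x=1, y=1), (x=0, y=2), (x=2, y=2)  <- goal reached here
One shortest path (1 moves): (x=1, y=2) -> (x=0, y=2)

Answer: Shortest path length: 1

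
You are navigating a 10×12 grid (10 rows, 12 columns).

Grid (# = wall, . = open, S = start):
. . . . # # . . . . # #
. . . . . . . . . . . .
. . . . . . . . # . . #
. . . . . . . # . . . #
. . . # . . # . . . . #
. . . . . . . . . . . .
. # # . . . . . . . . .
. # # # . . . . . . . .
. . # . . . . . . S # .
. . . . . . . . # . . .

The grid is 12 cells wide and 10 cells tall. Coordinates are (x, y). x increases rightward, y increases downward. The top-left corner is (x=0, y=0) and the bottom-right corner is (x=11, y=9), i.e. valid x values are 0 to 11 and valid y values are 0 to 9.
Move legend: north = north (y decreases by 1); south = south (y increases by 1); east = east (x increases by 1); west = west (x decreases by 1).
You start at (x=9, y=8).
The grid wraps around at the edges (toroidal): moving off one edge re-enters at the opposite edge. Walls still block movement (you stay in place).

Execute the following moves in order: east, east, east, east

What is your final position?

Answer: Final position: (x=9, y=8)

Derivation:
Start: (x=9, y=8)
  [×4]east (east): blocked, stay at (x=9, y=8)
Final: (x=9, y=8)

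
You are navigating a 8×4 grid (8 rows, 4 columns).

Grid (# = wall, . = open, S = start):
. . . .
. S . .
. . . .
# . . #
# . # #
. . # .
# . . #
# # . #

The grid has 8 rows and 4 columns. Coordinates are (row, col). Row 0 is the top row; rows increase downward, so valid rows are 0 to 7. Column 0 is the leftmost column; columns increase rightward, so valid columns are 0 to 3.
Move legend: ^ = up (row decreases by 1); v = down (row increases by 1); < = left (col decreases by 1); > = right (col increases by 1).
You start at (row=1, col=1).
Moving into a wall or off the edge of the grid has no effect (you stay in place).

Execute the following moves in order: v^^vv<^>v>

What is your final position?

Start: (row=1, col=1)
  v (down): (row=1, col=1) -> (row=2, col=1)
  ^ (up): (row=2, col=1) -> (row=1, col=1)
  ^ (up): (row=1, col=1) -> (row=0, col=1)
  v (down): (row=0, col=1) -> (row=1, col=1)
  v (down): (row=1, col=1) -> (row=2, col=1)
  < (left): (row=2, col=1) -> (row=2, col=0)
  ^ (up): (row=2, col=0) -> (row=1, col=0)
  > (right): (row=1, col=0) -> (row=1, col=1)
  v (down): (row=1, col=1) -> (row=2, col=1)
  > (right): (row=2, col=1) -> (row=2, col=2)
Final: (row=2, col=2)

Answer: Final position: (row=2, col=2)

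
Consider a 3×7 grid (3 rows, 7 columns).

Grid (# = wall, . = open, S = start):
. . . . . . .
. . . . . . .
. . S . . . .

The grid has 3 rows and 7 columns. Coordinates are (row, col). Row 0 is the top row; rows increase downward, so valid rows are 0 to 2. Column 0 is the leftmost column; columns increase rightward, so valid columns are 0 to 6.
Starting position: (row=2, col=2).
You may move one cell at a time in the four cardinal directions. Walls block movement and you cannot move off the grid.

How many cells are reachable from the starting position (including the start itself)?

BFS flood-fill from (row=2, col=2):
  Distance 0: (row=2, col=2)
  Distance 1: (row=1, col=2), (row=2, col=1), (row=2, col=3)
  Distance 2: (row=0, col=2), (row=1, col=1), (row=1, col=3), (row=2, col=0), (row=2, col=4)
  Distance 3: (row=0, col=1), (row=0, col=3), (row=1, col=0), (row=1, col=4), (row=2, col=5)
  Distance 4: (row=0, col=0), (row=0, col=4), (row=1, col=5), (row=2, col=6)
  Distance 5: (row=0, col=5), (row=1, col=6)
  Distance 6: (row=0, col=6)
Total reachable: 21 (grid has 21 open cells total)

Answer: Reachable cells: 21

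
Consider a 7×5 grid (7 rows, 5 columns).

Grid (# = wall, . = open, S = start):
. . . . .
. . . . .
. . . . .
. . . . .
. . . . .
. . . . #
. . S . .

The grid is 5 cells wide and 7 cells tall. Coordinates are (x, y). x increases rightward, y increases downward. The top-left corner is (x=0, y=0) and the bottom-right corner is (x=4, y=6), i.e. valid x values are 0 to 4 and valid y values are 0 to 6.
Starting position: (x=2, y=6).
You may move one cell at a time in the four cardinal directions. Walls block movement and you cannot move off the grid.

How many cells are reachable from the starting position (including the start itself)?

BFS flood-fill from (x=2, y=6):
  Distance 0: (x=2, y=6)
  Distance 1: (x=2, y=5), (x=1, y=6), (x=3, y=6)
  Distance 2: (x=2, y=4), (x=1, y=5), (x=3, y=5), (x=0, y=6), (x=4, y=6)
  Distance 3: (x=2, y=3), (x=1, y=4), (x=3, y=4), (x=0, y=5)
  Distance 4: (x=2, y=2), (x=1, y=3), (x=3, y=3), (x=0, y=4), (x=4, y=4)
  Distance 5: (x=2, y=1), (x=1, y=2), (x=3, y=2), (x=0, y=3), (x=4, y=3)
  Distance 6: (x=2, y=0), (x=1, y=1), (x=3, y=1), (x=0, y=2), (x=4, y=2)
  Distance 7: (x=1, y=0), (x=3, y=0), (x=0, y=1), (x=4, y=1)
  Distance 8: (x=0, y=0), (x=4, y=0)
Total reachable: 34 (grid has 34 open cells total)

Answer: Reachable cells: 34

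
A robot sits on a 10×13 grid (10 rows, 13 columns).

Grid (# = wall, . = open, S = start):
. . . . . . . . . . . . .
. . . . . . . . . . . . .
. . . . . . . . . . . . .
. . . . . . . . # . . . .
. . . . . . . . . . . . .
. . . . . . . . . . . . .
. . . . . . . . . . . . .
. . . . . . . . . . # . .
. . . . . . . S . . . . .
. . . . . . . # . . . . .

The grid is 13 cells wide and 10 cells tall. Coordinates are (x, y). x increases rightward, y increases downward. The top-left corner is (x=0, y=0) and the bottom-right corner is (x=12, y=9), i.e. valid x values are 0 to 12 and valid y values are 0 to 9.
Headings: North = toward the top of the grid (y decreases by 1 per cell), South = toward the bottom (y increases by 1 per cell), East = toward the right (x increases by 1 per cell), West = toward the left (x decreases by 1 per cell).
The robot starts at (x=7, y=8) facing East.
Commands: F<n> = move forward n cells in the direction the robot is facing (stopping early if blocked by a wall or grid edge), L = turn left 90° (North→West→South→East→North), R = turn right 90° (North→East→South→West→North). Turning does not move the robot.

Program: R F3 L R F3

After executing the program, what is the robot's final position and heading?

Start: (x=7, y=8), facing East
  R: turn right, now facing South
  F3: move forward 0/3 (blocked), now at (x=7, y=8)
  L: turn left, now facing East
  R: turn right, now facing South
  F3: move forward 0/3 (blocked), now at (x=7, y=8)
Final: (x=7, y=8), facing South

Answer: Final position: (x=7, y=8), facing South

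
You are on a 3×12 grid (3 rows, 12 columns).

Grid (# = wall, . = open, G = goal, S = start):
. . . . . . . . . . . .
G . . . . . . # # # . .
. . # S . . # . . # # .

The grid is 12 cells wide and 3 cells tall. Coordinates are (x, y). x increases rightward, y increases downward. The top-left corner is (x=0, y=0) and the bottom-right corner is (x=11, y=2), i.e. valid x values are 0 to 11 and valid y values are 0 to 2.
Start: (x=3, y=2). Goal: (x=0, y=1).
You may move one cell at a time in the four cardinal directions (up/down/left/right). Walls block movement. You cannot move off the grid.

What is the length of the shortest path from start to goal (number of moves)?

Answer: Shortest path length: 4

Derivation:
BFS from (x=3, y=2) until reaching (x=0, y=1):
  Distance 0: (x=3, y=2)
  Distance 1: (x=3, y=1), (x=4, y=2)
  Distance 2: (x=3, y=0), (x=2, y=1), (x=4, y=1), (x=5, y=2)
  Distance 3: (x=2, y=0), (x=4, y=0), (x=1, y=1), (x=5, y=1)
  Distance 4: (x=1, y=0), (x=5, y=0), (x=0, y=1), (x=6, y=1), (x=1, y=2)  <- goal reached here
One shortest path (4 moves): (x=3, y=2) -> (x=3, y=1) -> (x=2, y=1) -> (x=1, y=1) -> (x=0, y=1)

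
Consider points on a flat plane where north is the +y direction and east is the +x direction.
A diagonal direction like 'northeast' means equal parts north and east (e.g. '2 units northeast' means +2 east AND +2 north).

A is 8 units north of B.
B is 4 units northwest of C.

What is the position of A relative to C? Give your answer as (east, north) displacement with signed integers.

Answer: A is at (east=-4, north=12) relative to C.

Derivation:
Place C at the origin (east=0, north=0).
  B is 4 units northwest of C: delta (east=-4, north=+4); B at (east=-4, north=4).
  A is 8 units north of B: delta (east=+0, north=+8); A at (east=-4, north=12).
Therefore A relative to C: (east=-4, north=12).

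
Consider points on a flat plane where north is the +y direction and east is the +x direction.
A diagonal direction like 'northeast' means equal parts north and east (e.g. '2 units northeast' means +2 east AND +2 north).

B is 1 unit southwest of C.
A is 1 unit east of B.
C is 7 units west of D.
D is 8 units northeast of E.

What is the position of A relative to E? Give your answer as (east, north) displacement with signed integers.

Answer: A is at (east=1, north=7) relative to E.

Derivation:
Place E at the origin (east=0, north=0).
  D is 8 units northeast of E: delta (east=+8, north=+8); D at (east=8, north=8).
  C is 7 units west of D: delta (east=-7, north=+0); C at (east=1, north=8).
  B is 1 unit southwest of C: delta (east=-1, north=-1); B at (east=0, north=7).
  A is 1 unit east of B: delta (east=+1, north=+0); A at (east=1, north=7).
Therefore A relative to E: (east=1, north=7).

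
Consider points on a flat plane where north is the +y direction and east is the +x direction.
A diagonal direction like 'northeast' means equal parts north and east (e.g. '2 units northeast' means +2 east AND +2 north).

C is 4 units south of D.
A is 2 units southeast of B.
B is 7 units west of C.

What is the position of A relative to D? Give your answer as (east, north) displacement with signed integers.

Answer: A is at (east=-5, north=-6) relative to D.

Derivation:
Place D at the origin (east=0, north=0).
  C is 4 units south of D: delta (east=+0, north=-4); C at (east=0, north=-4).
  B is 7 units west of C: delta (east=-7, north=+0); B at (east=-7, north=-4).
  A is 2 units southeast of B: delta (east=+2, north=-2); A at (east=-5, north=-6).
Therefore A relative to D: (east=-5, north=-6).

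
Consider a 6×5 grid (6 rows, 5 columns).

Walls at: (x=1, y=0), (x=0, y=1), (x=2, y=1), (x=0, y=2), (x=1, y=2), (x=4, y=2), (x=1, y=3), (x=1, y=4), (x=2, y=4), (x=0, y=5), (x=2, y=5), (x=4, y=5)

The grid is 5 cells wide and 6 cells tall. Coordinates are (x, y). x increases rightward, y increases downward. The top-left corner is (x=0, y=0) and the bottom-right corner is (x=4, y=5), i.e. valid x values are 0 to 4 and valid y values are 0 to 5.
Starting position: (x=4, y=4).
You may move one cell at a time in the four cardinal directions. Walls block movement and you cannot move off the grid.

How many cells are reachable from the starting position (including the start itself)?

BFS flood-fill from (x=4, y=4):
  Distance 0: (x=4, y=4)
  Distance 1: (x=4, y=3), (x=3, y=4)
  Distance 2: (x=3, y=3), (x=3, y=5)
  Distance 3: (x=3, y=2), (x=2, y=3)
  Distance 4: (x=3, y=1), (x=2, y=2)
  Distance 5: (x=3, y=0), (x=4, y=1)
  Distance 6: (x=2, y=0), (x=4, y=0)
Total reachable: 13 (grid has 18 open cells total)

Answer: Reachable cells: 13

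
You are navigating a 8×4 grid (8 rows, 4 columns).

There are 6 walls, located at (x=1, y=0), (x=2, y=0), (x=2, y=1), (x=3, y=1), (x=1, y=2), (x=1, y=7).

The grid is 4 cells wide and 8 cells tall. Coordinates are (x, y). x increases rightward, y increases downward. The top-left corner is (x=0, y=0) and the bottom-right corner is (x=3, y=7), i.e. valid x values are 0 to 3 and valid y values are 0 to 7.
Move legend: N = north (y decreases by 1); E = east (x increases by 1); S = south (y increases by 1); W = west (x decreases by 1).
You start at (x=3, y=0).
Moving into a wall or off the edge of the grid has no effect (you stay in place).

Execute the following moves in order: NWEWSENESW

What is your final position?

Answer: Final position: (x=3, y=0)

Derivation:
Start: (x=3, y=0)
  N (north): blocked, stay at (x=3, y=0)
  W (west): blocked, stay at (x=3, y=0)
  E (east): blocked, stay at (x=3, y=0)
  W (west): blocked, stay at (x=3, y=0)
  S (south): blocked, stay at (x=3, y=0)
  E (east): blocked, stay at (x=3, y=0)
  N (north): blocked, stay at (x=3, y=0)
  E (east): blocked, stay at (x=3, y=0)
  S (south): blocked, stay at (x=3, y=0)
  W (west): blocked, stay at (x=3, y=0)
Final: (x=3, y=0)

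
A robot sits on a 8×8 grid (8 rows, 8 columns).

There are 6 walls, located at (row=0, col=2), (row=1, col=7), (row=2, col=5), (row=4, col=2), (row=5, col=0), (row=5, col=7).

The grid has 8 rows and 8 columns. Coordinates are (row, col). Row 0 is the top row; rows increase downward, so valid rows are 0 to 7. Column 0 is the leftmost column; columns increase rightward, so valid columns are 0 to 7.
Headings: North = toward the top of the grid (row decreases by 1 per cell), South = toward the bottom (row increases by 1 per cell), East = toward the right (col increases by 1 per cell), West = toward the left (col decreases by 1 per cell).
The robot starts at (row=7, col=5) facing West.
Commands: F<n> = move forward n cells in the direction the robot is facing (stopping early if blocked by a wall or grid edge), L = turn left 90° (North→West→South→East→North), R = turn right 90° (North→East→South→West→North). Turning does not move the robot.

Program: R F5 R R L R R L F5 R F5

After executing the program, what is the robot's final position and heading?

Answer: Final position: (row=7, col=0), facing West

Derivation:
Start: (row=7, col=5), facing West
  R: turn right, now facing North
  F5: move forward 4/5 (blocked), now at (row=3, col=5)
  R: turn right, now facing East
  R: turn right, now facing South
  L: turn left, now facing East
  R: turn right, now facing South
  R: turn right, now facing West
  L: turn left, now facing South
  F5: move forward 4/5 (blocked), now at (row=7, col=5)
  R: turn right, now facing West
  F5: move forward 5, now at (row=7, col=0)
Final: (row=7, col=0), facing West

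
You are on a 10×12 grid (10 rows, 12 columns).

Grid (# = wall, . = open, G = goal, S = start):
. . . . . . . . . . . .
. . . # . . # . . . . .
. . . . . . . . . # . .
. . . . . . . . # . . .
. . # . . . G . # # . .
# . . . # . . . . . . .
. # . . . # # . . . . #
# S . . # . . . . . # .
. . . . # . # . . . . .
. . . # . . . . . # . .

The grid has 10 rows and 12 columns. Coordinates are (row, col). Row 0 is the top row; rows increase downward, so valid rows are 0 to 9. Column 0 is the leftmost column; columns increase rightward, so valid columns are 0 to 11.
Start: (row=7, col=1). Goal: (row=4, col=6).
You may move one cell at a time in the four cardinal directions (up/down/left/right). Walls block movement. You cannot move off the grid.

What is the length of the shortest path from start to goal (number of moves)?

Answer: Shortest path length: 8

Derivation:
BFS from (row=7, col=1) until reaching (row=4, col=6):
  Distance 0: (row=7, col=1)
  Distance 1: (row=7, col=2), (row=8, col=1)
  Distance 2: (row=6, col=2), (row=7, col=3), (row=8, col=0), (row=8, col=2), (row=9, col=1)
  Distance 3: (row=5, col=2), (row=6, col=3), (row=8, col=3), (row=9, col=0), (row=9, col=2)
  Distance 4: (row=5, col=1), (row=5, col=3), (row=6, col=4)
  Distance 5: (row=4, col=1), (row=4, col=3)
  Distance 6: (row=3, col=1), (row=3, col=3), (row=4, col=0), (row=4, col=4)
  Distance 7: (row=2, col=1), (row=2, col=3), (row=3, col=0), (row=3, col=2), (row=3, col=4), (row=4, col=5)
  Distance 8: (row=1, col=1), (row=2, col=0), (row=2, col=2), (row=2, col=4), (row=3, col=5), (row=4, col=6), (row=5, col=5)  <- goal reached here
One shortest path (8 moves): (row=7, col=1) -> (row=7, col=2) -> (row=7, col=3) -> (row=6, col=3) -> (row=5, col=3) -> (row=4, col=3) -> (row=4, col=4) -> (row=4, col=5) -> (row=4, col=6)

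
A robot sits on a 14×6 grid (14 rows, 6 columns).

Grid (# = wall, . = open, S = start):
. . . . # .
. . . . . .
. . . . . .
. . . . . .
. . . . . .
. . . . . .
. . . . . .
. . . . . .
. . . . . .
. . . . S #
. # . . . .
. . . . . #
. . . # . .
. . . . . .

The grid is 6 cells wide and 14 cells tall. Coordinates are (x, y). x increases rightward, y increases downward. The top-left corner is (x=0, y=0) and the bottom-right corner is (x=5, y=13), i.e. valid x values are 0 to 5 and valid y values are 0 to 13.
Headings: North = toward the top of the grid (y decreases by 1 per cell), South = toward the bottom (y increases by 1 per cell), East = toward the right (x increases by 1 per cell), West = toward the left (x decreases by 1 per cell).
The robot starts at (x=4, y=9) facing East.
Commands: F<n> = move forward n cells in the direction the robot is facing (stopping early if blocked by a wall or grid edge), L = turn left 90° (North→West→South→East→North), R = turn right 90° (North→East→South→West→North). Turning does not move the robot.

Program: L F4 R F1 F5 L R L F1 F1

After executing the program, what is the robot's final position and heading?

Start: (x=4, y=9), facing East
  L: turn left, now facing North
  F4: move forward 4, now at (x=4, y=5)
  R: turn right, now facing East
  F1: move forward 1, now at (x=5, y=5)
  F5: move forward 0/5 (blocked), now at (x=5, y=5)
  L: turn left, now facing North
  R: turn right, now facing East
  L: turn left, now facing North
  F1: move forward 1, now at (x=5, y=4)
  F1: move forward 1, now at (x=5, y=3)
Final: (x=5, y=3), facing North

Answer: Final position: (x=5, y=3), facing North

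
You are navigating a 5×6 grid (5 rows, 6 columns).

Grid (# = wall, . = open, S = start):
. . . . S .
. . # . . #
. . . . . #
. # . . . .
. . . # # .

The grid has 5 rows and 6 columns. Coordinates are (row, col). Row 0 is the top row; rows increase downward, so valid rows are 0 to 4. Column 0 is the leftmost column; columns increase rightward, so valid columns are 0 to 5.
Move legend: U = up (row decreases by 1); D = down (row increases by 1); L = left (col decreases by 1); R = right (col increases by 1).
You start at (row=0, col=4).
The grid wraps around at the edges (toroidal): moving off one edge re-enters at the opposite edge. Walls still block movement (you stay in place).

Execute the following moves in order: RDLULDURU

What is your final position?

Answer: Final position: (row=0, col=4)

Derivation:
Start: (row=0, col=4)
  R (right): (row=0, col=4) -> (row=0, col=5)
  D (down): blocked, stay at (row=0, col=5)
  L (left): (row=0, col=5) -> (row=0, col=4)
  U (up): blocked, stay at (row=0, col=4)
  L (left): (row=0, col=4) -> (row=0, col=3)
  D (down): (row=0, col=3) -> (row=1, col=3)
  U (up): (row=1, col=3) -> (row=0, col=3)
  R (right): (row=0, col=3) -> (row=0, col=4)
  U (up): blocked, stay at (row=0, col=4)
Final: (row=0, col=4)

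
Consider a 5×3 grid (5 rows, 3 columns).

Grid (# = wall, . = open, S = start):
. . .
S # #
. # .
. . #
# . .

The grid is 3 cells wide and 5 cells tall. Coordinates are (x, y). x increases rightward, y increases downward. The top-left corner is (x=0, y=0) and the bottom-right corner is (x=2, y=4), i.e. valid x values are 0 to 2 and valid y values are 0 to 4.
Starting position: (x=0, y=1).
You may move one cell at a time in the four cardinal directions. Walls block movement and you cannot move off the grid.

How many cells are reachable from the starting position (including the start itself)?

BFS flood-fill from (x=0, y=1):
  Distance 0: (x=0, y=1)
  Distance 1: (x=0, y=0), (x=0, y=2)
  Distance 2: (x=1, y=0), (x=0, y=3)
  Distance 3: (x=2, y=0), (x=1, y=3)
  Distance 4: (x=1, y=4)
  Distance 5: (x=2, y=4)
Total reachable: 9 (grid has 10 open cells total)

Answer: Reachable cells: 9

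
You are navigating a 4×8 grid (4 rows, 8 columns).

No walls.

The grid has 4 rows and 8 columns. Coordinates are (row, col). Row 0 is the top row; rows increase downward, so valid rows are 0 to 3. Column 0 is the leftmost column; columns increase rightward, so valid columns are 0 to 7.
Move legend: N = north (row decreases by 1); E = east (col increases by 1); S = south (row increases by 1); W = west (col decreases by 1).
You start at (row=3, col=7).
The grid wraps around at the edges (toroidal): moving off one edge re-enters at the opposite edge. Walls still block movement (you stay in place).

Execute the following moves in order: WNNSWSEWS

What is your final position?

Start: (row=3, col=7)
  W (west): (row=3, col=7) -> (row=3, col=6)
  N (north): (row=3, col=6) -> (row=2, col=6)
  N (north): (row=2, col=6) -> (row=1, col=6)
  S (south): (row=1, col=6) -> (row=2, col=6)
  W (west): (row=2, col=6) -> (row=2, col=5)
  S (south): (row=2, col=5) -> (row=3, col=5)
  E (east): (row=3, col=5) -> (row=3, col=6)
  W (west): (row=3, col=6) -> (row=3, col=5)
  S (south): (row=3, col=5) -> (row=0, col=5)
Final: (row=0, col=5)

Answer: Final position: (row=0, col=5)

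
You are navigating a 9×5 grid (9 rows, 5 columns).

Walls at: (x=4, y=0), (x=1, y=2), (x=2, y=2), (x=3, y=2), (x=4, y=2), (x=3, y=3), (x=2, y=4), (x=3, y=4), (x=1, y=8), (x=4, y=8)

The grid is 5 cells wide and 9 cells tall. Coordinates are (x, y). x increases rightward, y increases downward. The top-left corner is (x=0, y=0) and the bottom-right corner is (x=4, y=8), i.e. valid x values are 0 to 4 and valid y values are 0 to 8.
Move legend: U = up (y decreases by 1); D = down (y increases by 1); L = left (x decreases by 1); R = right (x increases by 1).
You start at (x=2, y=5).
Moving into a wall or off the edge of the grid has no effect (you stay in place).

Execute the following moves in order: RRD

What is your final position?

Start: (x=2, y=5)
  R (right): (x=2, y=5) -> (x=3, y=5)
  R (right): (x=3, y=5) -> (x=4, y=5)
  D (down): (x=4, y=5) -> (x=4, y=6)
Final: (x=4, y=6)

Answer: Final position: (x=4, y=6)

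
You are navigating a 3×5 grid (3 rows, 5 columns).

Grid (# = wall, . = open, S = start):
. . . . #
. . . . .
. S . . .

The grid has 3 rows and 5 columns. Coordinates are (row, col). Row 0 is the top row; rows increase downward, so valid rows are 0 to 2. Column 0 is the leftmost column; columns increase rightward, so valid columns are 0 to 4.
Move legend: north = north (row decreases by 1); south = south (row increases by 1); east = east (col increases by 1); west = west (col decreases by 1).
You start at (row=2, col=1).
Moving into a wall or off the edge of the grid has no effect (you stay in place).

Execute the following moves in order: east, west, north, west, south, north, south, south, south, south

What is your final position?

Start: (row=2, col=1)
  east (east): (row=2, col=1) -> (row=2, col=2)
  west (west): (row=2, col=2) -> (row=2, col=1)
  north (north): (row=2, col=1) -> (row=1, col=1)
  west (west): (row=1, col=1) -> (row=1, col=0)
  south (south): (row=1, col=0) -> (row=2, col=0)
  north (north): (row=2, col=0) -> (row=1, col=0)
  south (south): (row=1, col=0) -> (row=2, col=0)
  [×3]south (south): blocked, stay at (row=2, col=0)
Final: (row=2, col=0)

Answer: Final position: (row=2, col=0)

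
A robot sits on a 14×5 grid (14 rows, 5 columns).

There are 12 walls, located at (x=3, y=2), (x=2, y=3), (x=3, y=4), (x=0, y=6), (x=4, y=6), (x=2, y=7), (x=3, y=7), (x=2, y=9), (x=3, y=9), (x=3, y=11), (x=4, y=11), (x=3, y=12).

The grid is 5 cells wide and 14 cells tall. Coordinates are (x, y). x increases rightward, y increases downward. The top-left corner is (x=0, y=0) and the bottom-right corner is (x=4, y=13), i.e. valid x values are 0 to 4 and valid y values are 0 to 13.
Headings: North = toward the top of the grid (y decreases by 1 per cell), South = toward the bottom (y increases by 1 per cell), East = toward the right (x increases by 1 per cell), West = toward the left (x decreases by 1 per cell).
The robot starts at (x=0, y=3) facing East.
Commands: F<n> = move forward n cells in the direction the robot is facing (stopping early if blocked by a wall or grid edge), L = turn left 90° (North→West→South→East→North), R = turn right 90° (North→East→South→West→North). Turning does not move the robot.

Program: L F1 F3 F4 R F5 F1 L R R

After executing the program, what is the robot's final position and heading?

Answer: Final position: (x=4, y=0), facing South

Derivation:
Start: (x=0, y=3), facing East
  L: turn left, now facing North
  F1: move forward 1, now at (x=0, y=2)
  F3: move forward 2/3 (blocked), now at (x=0, y=0)
  F4: move forward 0/4 (blocked), now at (x=0, y=0)
  R: turn right, now facing East
  F5: move forward 4/5 (blocked), now at (x=4, y=0)
  F1: move forward 0/1 (blocked), now at (x=4, y=0)
  L: turn left, now facing North
  R: turn right, now facing East
  R: turn right, now facing South
Final: (x=4, y=0), facing South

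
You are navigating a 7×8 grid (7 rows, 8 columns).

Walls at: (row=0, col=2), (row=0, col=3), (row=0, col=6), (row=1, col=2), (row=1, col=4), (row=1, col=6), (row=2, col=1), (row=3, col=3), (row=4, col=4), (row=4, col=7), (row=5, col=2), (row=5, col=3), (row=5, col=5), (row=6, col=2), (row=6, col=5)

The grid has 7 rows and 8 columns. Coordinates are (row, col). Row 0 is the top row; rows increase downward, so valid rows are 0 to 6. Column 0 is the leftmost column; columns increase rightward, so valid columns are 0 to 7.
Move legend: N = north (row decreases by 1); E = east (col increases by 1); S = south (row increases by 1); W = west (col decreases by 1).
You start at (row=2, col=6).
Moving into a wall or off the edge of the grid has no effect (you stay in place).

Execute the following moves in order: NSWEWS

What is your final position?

Start: (row=2, col=6)
  N (north): blocked, stay at (row=2, col=6)
  S (south): (row=2, col=6) -> (row=3, col=6)
  W (west): (row=3, col=6) -> (row=3, col=5)
  E (east): (row=3, col=5) -> (row=3, col=6)
  W (west): (row=3, col=6) -> (row=3, col=5)
  S (south): (row=3, col=5) -> (row=4, col=5)
Final: (row=4, col=5)

Answer: Final position: (row=4, col=5)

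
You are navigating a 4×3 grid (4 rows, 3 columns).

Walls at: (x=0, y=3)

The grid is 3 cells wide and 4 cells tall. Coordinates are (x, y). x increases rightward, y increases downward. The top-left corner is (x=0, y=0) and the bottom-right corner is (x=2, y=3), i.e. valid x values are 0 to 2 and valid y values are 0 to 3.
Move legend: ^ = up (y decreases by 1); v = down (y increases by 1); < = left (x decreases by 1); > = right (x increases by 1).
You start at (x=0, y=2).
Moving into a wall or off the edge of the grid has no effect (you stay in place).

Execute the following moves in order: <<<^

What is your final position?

Start: (x=0, y=2)
  [×3]< (left): blocked, stay at (x=0, y=2)
  ^ (up): (x=0, y=2) -> (x=0, y=1)
Final: (x=0, y=1)

Answer: Final position: (x=0, y=1)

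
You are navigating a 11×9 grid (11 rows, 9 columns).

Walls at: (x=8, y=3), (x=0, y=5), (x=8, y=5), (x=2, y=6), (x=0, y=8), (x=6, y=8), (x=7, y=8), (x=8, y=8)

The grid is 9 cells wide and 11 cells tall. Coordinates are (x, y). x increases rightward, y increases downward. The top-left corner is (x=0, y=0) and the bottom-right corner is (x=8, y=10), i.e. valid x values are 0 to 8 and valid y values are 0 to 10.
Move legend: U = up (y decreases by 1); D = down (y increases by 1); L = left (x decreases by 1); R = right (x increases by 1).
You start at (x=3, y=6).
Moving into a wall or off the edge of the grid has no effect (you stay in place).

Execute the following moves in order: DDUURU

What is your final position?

Answer: Final position: (x=4, y=5)

Derivation:
Start: (x=3, y=6)
  D (down): (x=3, y=6) -> (x=3, y=7)
  D (down): (x=3, y=7) -> (x=3, y=8)
  U (up): (x=3, y=8) -> (x=3, y=7)
  U (up): (x=3, y=7) -> (x=3, y=6)
  R (right): (x=3, y=6) -> (x=4, y=6)
  U (up): (x=4, y=6) -> (x=4, y=5)
Final: (x=4, y=5)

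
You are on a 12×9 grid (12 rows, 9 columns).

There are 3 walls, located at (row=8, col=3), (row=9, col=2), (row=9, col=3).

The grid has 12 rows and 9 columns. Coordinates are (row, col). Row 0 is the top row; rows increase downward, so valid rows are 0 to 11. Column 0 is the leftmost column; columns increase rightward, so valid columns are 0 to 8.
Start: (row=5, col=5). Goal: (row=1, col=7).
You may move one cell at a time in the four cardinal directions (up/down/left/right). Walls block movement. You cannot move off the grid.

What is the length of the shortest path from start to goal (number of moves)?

Answer: Shortest path length: 6

Derivation:
BFS from (row=5, col=5) until reaching (row=1, col=7):
  Distance 0: (row=5, col=5)
  Distance 1: (row=4, col=5), (row=5, col=4), (row=5, col=6), (row=6, col=5)
  Distance 2: (row=3, col=5), (row=4, col=4), (row=4, col=6), (row=5, col=3), (row=5, col=7), (row=6, col=4), (row=6, col=6), (row=7, col=5)
  Distance 3: (row=2, col=5), (row=3, col=4), (row=3, col=6), (row=4, col=3), (row=4, col=7), (row=5, col=2), (row=5, col=8), (row=6, col=3), (row=6, col=7), (row=7, col=4), (row=7, col=6), (row=8, col=5)
  Distance 4: (row=1, col=5), (row=2, col=4), (row=2, col=6), (row=3, col=3), (row=3, col=7), (row=4, col=2), (row=4, col=8), (row=5, col=1), (row=6, col=2), (row=6, col=8), (row=7, col=3), (row=7, col=7), (row=8, col=4), (row=8, col=6), (row=9, col=5)
  Distance 5: (row=0, col=5), (row=1, col=4), (row=1, col=6), (row=2, col=3), (row=2, col=7), (row=3, col=2), (row=3, col=8), (row=4, col=1), (row=5, col=0), (row=6, col=1), (row=7, col=2), (row=7, col=8), (row=8, col=7), (row=9, col=4), (row=9, col=6), (row=10, col=5)
  Distance 6: (row=0, col=4), (row=0, col=6), (row=1, col=3), (row=1, col=7), (row=2, col=2), (row=2, col=8), (row=3, col=1), (row=4, col=0), (row=6, col=0), (row=7, col=1), (row=8, col=2), (row=8, col=8), (row=9, col=7), (row=10, col=4), (row=10, col=6), (row=11, col=5)  <- goal reached here
One shortest path (6 moves): (row=5, col=5) -> (row=5, col=6) -> (row=5, col=7) -> (row=4, col=7) -> (row=3, col=7) -> (row=2, col=7) -> (row=1, col=7)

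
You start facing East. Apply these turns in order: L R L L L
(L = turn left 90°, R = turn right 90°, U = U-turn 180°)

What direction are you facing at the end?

Answer: Final heading: South

Derivation:
Start: East
  L (left (90° counter-clockwise)) -> North
  R (right (90° clockwise)) -> East
  L (left (90° counter-clockwise)) -> North
  L (left (90° counter-clockwise)) -> West
  L (left (90° counter-clockwise)) -> South
Final: South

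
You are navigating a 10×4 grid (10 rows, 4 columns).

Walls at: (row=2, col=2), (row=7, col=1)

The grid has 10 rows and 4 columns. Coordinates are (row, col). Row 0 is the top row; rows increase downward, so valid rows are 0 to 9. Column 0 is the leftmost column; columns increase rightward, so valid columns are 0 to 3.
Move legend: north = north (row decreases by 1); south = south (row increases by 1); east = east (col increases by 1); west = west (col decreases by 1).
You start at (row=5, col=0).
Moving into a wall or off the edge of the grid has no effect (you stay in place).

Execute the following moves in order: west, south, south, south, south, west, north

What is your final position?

Start: (row=5, col=0)
  west (west): blocked, stay at (row=5, col=0)
  south (south): (row=5, col=0) -> (row=6, col=0)
  south (south): (row=6, col=0) -> (row=7, col=0)
  south (south): (row=7, col=0) -> (row=8, col=0)
  south (south): (row=8, col=0) -> (row=9, col=0)
  west (west): blocked, stay at (row=9, col=0)
  north (north): (row=9, col=0) -> (row=8, col=0)
Final: (row=8, col=0)

Answer: Final position: (row=8, col=0)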